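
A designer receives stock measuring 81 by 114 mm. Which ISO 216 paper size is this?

C7 (81 × 114 mm)

Aspect ratio 114/81 ≈ 1.407 — close to the ISO √2 ≈ 1.414.
In the C-series (envelope sizes, between A and B): C7 = 81 × 114 mm.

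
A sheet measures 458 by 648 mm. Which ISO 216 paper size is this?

Aspect ratio 648/458 ≈ 1.415 — close to the ISO √2 ≈ 1.414.
In the C-series (envelope sizes, between A and B): C2 = 458 × 648 mm.

C2 (458 × 648 mm)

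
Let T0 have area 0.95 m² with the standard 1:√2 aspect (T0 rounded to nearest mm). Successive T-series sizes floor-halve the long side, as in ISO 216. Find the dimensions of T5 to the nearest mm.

Let T0's short side be w mm. w · w√2 = 0.95 m² = 950,000 mm², so w ≈ 819.6 mm and w√2 ≈ 1159.1 mm → T0 = 820 × 1159 mm.
T1: ⌊1159/2⌋ × 820 = 579 × 820 mm
T2: ⌊820/2⌋ × 579 = 410 × 579 mm
T3: ⌊579/2⌋ × 410 = 289 × 410 mm
T4: ⌊410/2⌋ × 289 = 205 × 289 mm
T5: ⌊289/2⌋ × 205 = 144 × 205 mm

144 × 205 mm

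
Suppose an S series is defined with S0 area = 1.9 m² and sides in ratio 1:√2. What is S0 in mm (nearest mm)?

1159 × 1639 mm

Let the short side be w mm. Then w · w√2 = 1.9 m² = 1,900,000 mm².
w² = 1,900,000/√2, so w ≈ 1159.1 mm; long side = w√2 ≈ 1639.2 mm.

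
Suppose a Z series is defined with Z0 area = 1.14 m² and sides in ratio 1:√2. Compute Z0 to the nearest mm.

898 × 1270 mm

Let the short side be w mm. Then w · w√2 = 1.14 m² = 1,140,000 mm².
w² = 1,140,000/√2, so w ≈ 897.8 mm; long side = w√2 ≈ 1269.7 mm.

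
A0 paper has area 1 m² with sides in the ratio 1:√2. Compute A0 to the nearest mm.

Let the short side be w mm. Then the long side is w√2 and w · w√2 = 10⁶ mm².
w² = 10⁶/√2, so w = 1000 / 2^(1/4) ≈ 840.9 mm; long side = 1000 · 2^(1/4) ≈ 1189.2 mm.

841 × 1189 mm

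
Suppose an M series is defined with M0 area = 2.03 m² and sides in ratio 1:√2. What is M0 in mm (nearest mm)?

1198 × 1694 mm

Let the short side be w mm. Then w · w√2 = 2.03 m² = 2,030,000 mm².
w² = 2,030,000/√2, so w ≈ 1198.1 mm; long side = w√2 ≈ 1694.4 mm.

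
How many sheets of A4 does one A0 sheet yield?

Each ISO step halves the sheet: 1 × A0 → 2 × A1 → 4 × A2 → 8 × A3 → …
From A0 to A4 is 4 halving steps: 2^4 = 16.

16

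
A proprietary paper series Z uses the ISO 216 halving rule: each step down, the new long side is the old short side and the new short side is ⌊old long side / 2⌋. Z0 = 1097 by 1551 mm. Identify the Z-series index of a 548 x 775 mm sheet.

Z0: 1097 × 1551 mm
Z1: 775 × 1097 mm
Z2: 548 × 775 mm
Z3: 387 × 548 mm
→ matches Z2.

Z2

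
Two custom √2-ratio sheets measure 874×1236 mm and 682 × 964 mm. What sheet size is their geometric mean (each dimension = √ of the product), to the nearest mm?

Short side: √(874 · 682) = √596068 ≈ 772.1 → 772 mm
Long side: √(1236 · 964) = √1191504 ≈ 1091.6 → 1092 mm

772 × 1092 mm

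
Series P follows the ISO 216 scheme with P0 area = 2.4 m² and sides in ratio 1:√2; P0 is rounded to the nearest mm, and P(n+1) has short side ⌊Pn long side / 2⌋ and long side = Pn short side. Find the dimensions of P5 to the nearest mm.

Let P0's short side be w mm. w · w√2 = 2.4 m² = 2,400,000 mm², so w ≈ 1302.7 mm and w√2 ≈ 1842.3 mm → P0 = 1303 × 1842 mm.
P1: ⌊1842/2⌋ × 1303 = 921 × 1303 mm
P2: ⌊1303/2⌋ × 921 = 651 × 921 mm
P3: ⌊921/2⌋ × 651 = 460 × 651 mm
P4: ⌊651/2⌋ × 460 = 325 × 460 mm
P5: ⌊460/2⌋ × 325 = 230 × 325 mm

230 × 325 mm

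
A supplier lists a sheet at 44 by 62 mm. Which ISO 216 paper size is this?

B9 (44 × 62 mm)

Aspect ratio 62/44 ≈ 1.409 — close to the ISO √2 ≈ 1.414.
In the B-series (B0 = 1000 × 1414 mm): B9 = 44 × 62 mm.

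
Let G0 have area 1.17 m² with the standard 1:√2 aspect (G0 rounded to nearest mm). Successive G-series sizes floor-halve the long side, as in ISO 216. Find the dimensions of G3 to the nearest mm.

Let G0's short side be w mm. w · w√2 = 1.17 m² = 1,170,000 mm², so w ≈ 909.6 mm and w√2 ≈ 1286.3 mm → G0 = 910 × 1286 mm.
G1: ⌊1286/2⌋ × 910 = 643 × 910 mm
G2: ⌊910/2⌋ × 643 = 455 × 643 mm
G3: ⌊643/2⌋ × 455 = 321 × 455 mm

321 × 455 mm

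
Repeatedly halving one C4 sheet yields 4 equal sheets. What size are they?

4 = 2^2, so 2 halving steps.
C4 → C5 → … → C6 after 2 steps.

C6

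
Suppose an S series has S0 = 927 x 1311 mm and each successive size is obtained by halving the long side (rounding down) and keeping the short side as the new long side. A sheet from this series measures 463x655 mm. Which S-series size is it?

S2

S0: 927 × 1311 mm
S1: 655 × 927 mm
S2: 463 × 655 mm
S3: 327 × 463 mm
→ matches S2.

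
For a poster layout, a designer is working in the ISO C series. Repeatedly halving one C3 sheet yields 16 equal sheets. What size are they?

C7

16 = 2^4, so 4 halving steps.
C3 → C4 → … → C7 after 4 steps.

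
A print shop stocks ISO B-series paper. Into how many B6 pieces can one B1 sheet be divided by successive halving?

Each ISO step halves the sheet: 1 × B1 → 2 × B2 → 4 × B3 → 8 × B4 → …
From B1 to B6 is 5 halving steps: 2^5 = 32.

32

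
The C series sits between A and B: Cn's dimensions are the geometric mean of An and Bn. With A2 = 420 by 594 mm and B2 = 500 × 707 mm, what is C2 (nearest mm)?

Short side: √(420 · 500) = √210000 ≈ 458.3 → 458 mm
Long side: √(594 · 707) = √419958 ≈ 648.0 → 648 mm

458 × 648 mm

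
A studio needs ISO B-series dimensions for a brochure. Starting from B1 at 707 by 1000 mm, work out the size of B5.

176 × 250 mm

B2: ⌊1000/2⌋ × 707 = 500 × 707 mm
B3: ⌊707/2⌋ × 500 = 353 × 500 mm
B4: ⌊500/2⌋ × 353 = 250 × 353 mm
B5: ⌊353/2⌋ × 250 = 176 × 250 mm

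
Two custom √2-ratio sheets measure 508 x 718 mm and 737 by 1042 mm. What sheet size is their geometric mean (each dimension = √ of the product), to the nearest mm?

Short side: √(508 · 737) = √374396 ≈ 611.9 → 612 mm
Long side: √(718 · 1042) = √748156 ≈ 865.0 → 865 mm

612 × 865 mm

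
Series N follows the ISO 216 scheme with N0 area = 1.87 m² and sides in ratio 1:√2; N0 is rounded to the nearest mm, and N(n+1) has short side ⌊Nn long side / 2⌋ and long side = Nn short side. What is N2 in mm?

Let N0's short side be w mm. w · w√2 = 1.87 m² = 1,870,000 mm², so w ≈ 1149.9 mm and w√2 ≈ 1626.2 mm → N0 = 1150 × 1626 mm.
N1: ⌊1626/2⌋ × 1150 = 813 × 1150 mm
N2: ⌊1150/2⌋ × 813 = 575 × 813 mm

575 × 813 mm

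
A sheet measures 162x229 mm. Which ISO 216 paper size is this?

Aspect ratio 229/162 ≈ 1.414 — close to the ISO √2 ≈ 1.414.
In the C-series (envelope sizes, between A and B): C5 = 162 × 229 mm.

C5 (162 × 229 mm)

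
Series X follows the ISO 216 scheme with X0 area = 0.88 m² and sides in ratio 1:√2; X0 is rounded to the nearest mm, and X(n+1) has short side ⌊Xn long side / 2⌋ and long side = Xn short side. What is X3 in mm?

Let X0's short side be w mm. w · w√2 = 0.88 m² = 880,000 mm², so w ≈ 788.8 mm and w√2 ≈ 1115.6 mm → X0 = 789 × 1116 mm.
X1: ⌊1116/2⌋ × 789 = 558 × 789 mm
X2: ⌊789/2⌋ × 558 = 394 × 558 mm
X3: ⌊558/2⌋ × 394 = 279 × 394 mm

279 × 394 mm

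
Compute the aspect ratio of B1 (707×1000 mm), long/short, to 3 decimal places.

1000 / 707 = 1.414
Matches √2 ≈ 1.414 — the ISO 216 defining ratio.

1.414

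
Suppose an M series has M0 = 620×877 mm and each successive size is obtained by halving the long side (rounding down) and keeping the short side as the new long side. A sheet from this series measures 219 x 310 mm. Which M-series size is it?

M3

M0: 620 × 877 mm
M1: 438 × 620 mm
M2: 310 × 438 mm
M3: 219 × 310 mm
M4: 155 × 219 mm
→ matches M3.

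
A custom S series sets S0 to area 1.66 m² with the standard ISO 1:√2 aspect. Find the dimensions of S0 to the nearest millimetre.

1083 × 1532 mm

Let the short side be w mm. Then w · w√2 = 1.66 m² = 1,660,000 mm².
w² = 1,660,000/√2, so w ≈ 1083.4 mm; long side = w√2 ≈ 1532.2 mm.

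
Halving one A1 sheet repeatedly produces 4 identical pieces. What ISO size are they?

A3

4 = 2^2, so 2 halving steps.
A1 → A2 → … → A3 after 2 steps.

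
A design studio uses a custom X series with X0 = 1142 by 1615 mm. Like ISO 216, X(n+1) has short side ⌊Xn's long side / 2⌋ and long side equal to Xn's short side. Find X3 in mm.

X1: ⌊1615/2⌋ × 1142 = 807 × 1142 mm
X2: ⌊1142/2⌋ × 807 = 571 × 807 mm
X3: ⌊807/2⌋ × 571 = 403 × 571 mm

403 × 571 mm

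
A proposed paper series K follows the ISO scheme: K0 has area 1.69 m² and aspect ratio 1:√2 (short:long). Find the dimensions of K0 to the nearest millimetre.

1093 × 1546 mm

Let the short side be w mm. Then w · w√2 = 1.69 m² = 1,690,000 mm².
w² = 1,690,000/√2, so w ≈ 1093.2 mm; long side = w√2 ≈ 1546.0 mm.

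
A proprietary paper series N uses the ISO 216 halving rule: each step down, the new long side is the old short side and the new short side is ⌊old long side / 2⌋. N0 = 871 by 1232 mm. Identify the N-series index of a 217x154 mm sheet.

N5

N0: 871 × 1232 mm
N1: 616 × 871 mm
N2: 435 × 616 mm
N3: 308 × 435 mm
N4: 217 × 308 mm
N5: 154 × 217 mm
N6: 108 × 154 mm
→ matches N5.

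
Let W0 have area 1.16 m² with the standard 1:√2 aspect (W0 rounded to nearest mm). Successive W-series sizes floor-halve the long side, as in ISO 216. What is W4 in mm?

Let W0's short side be w mm. w · w√2 = 1.16 m² = 1,160,000 mm², so w ≈ 905.7 mm and w√2 ≈ 1280.8 mm → W0 = 906 × 1281 mm.
W1: ⌊1281/2⌋ × 906 = 640 × 906 mm
W2: ⌊906/2⌋ × 640 = 453 × 640 mm
W3: ⌊640/2⌋ × 453 = 320 × 453 mm
W4: ⌊453/2⌋ × 320 = 226 × 320 mm

226 × 320 mm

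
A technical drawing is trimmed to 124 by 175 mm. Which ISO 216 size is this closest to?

B6 (125 × 176 mm)

Aspect ratio 175/124 ≈ 1.411 — close to the ISO √2 ≈ 1.414.
In the B-series (B0 = 1000 × 1414 mm): B6 = 125 × 176 mm.
Off by 2 mm total — nearest standard size.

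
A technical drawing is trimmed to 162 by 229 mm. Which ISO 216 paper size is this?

C5 (162 × 229 mm)

Aspect ratio 229/162 ≈ 1.414 — close to the ISO √2 ≈ 1.414.
In the C-series (envelope sizes, between A and B): C5 = 162 × 229 mm.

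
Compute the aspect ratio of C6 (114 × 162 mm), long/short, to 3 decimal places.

162 / 114 = 1.421
ISO 216 targets √2 ≈ 1.414; the +0.007 deviation is from mm rounding.

1.421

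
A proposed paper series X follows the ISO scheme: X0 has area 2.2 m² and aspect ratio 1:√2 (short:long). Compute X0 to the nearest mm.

1247 × 1764 mm

Let the short side be w mm. Then w · w√2 = 2.2 m² = 2,200,000 mm².
w² = 2,200,000/√2, so w ≈ 1247.3 mm; long side = w√2 ≈ 1763.9 mm.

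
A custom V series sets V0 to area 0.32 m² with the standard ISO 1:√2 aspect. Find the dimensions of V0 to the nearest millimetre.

Let the short side be w mm. Then w · w√2 = 0.32 m² = 320,000 mm².
w² = 320,000/√2, so w ≈ 475.7 mm; long side = w√2 ≈ 672.7 mm.

476 × 673 mm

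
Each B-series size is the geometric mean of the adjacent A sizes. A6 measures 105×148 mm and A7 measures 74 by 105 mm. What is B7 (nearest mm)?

88 × 125 mm

Short side: √(105 · 74) = √7770 ≈ 88.1 → 88 mm
Long side: √(148 · 105) = √15540 ≈ 124.7 → 125 mm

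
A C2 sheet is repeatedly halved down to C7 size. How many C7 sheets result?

Each ISO step halves the sheet: 1 × C2 → 2 × C3 → 4 × C4 → 8 × C5 → …
From C2 to C7 is 5 halving steps: 2^5 = 32.

32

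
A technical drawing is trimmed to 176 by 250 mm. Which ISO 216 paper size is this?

B5 (176 × 250 mm)

Aspect ratio 250/176 ≈ 1.420 — close to the ISO √2 ≈ 1.414.
In the B-series (B0 = 1000 × 1414 mm): B5 = 176 × 250 mm.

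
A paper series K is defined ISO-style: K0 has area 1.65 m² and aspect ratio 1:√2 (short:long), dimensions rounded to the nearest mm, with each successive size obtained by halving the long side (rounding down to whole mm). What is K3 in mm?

Let K0's short side be w mm. w · w√2 = 1.65 m² = 1,650,000 mm², so w ≈ 1080.2 mm and w√2 ≈ 1527.6 mm → K0 = 1080 × 1528 mm.
K1: ⌊1528/2⌋ × 1080 = 764 × 1080 mm
K2: ⌊1080/2⌋ × 764 = 540 × 764 mm
K3: ⌊764/2⌋ × 540 = 382 × 540 mm

382 × 540 mm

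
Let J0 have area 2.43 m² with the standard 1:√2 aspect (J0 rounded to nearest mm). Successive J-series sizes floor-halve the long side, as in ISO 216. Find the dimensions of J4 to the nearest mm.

327 × 463 mm

Let J0's short side be w mm. w · w√2 = 2.43 m² = 2,430,000 mm², so w ≈ 1310.8 mm and w√2 ≈ 1853.8 mm → J0 = 1311 × 1854 mm.
J1: ⌊1854/2⌋ × 1311 = 927 × 1311 mm
J2: ⌊1311/2⌋ × 927 = 655 × 927 mm
J3: ⌊927/2⌋ × 655 = 463 × 655 mm
J4: ⌊655/2⌋ × 463 = 327 × 463 mm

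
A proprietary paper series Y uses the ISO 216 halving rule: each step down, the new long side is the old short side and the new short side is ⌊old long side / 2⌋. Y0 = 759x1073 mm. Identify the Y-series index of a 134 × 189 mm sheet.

Y0: 759 × 1073 mm
Y1: 536 × 759 mm
Y2: 379 × 536 mm
Y3: 268 × 379 mm
Y4: 189 × 268 mm
Y5: 134 × 189 mm
Y6: 94 × 134 mm
→ matches Y5.

Y5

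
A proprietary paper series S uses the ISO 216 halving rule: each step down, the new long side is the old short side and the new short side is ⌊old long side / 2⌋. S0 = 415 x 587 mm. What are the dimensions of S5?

S1: ⌊587/2⌋ × 415 = 293 × 415 mm
S2: ⌊415/2⌋ × 293 = 207 × 293 mm
S3: ⌊293/2⌋ × 207 = 146 × 207 mm
S4: ⌊207/2⌋ × 146 = 103 × 146 mm
S5: ⌊146/2⌋ × 103 = 73 × 103 mm

73 × 103 mm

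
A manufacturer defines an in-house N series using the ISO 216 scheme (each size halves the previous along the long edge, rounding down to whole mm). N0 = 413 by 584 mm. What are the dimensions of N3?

N1: ⌊584/2⌋ × 413 = 292 × 413 mm
N2: ⌊413/2⌋ × 292 = 206 × 292 mm
N3: ⌊292/2⌋ × 206 = 146 × 206 mm

146 × 206 mm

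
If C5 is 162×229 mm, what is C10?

28 × 40 mm

C6: ⌊229/2⌋ × 162 = 114 × 162 mm
C7: ⌊162/2⌋ × 114 = 81 × 114 mm
C8: ⌊114/2⌋ × 81 = 57 × 81 mm
C9: ⌊81/2⌋ × 57 = 40 × 57 mm
C10: ⌊57/2⌋ × 40 = 28 × 40 mm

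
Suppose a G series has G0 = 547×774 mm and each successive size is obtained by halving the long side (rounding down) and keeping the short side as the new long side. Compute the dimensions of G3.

G1: ⌊774/2⌋ × 547 = 387 × 547 mm
G2: ⌊547/2⌋ × 387 = 273 × 387 mm
G3: ⌊387/2⌋ × 273 = 193 × 273 mm

193 × 273 mm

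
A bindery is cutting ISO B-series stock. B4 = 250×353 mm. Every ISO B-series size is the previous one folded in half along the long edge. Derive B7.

88 × 125 mm

B5: ⌊353/2⌋ × 250 = 176 × 250 mm
B6: ⌊250/2⌋ × 176 = 125 × 176 mm
B7: ⌊176/2⌋ × 125 = 88 × 125 mm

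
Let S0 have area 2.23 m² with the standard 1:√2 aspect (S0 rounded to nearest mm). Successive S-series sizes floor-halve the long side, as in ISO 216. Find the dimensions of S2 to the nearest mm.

628 × 888 mm

Let S0's short side be w mm. w · w√2 = 2.23 m² = 2,230,000 mm², so w ≈ 1255.7 mm and w√2 ≈ 1775.9 mm → S0 = 1256 × 1776 mm.
S1: ⌊1776/2⌋ × 1256 = 888 × 1256 mm
S2: ⌊1256/2⌋ × 888 = 628 × 888 mm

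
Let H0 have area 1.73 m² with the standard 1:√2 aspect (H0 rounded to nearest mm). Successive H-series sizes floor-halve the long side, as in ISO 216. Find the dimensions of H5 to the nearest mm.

195 × 276 mm

Let H0's short side be w mm. w · w√2 = 1.73 m² = 1,730,000 mm², so w ≈ 1106.0 mm and w√2 ≈ 1564.2 mm → H0 = 1106 × 1564 mm.
H1: ⌊1564/2⌋ × 1106 = 782 × 1106 mm
H2: ⌊1106/2⌋ × 782 = 553 × 782 mm
H3: ⌊782/2⌋ × 553 = 391 × 553 mm
H4: ⌊553/2⌋ × 391 = 276 × 391 mm
H5: ⌊391/2⌋ × 276 = 195 × 276 mm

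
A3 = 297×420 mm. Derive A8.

A4: ⌊420/2⌋ × 297 = 210 × 297 mm
A5: ⌊297/2⌋ × 210 = 148 × 210 mm
A6: ⌊210/2⌋ × 148 = 105 × 148 mm
A7: ⌊148/2⌋ × 105 = 74 × 105 mm
A8: ⌊105/2⌋ × 74 = 52 × 74 mm

52 × 74 mm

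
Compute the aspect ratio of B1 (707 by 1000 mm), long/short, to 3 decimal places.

1.414

1000 / 707 = 1.414
Matches √2 ≈ 1.414 — the ISO 216 defining ratio.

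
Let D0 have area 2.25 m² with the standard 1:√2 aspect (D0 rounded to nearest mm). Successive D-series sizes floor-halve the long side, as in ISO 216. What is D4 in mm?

315 × 446 mm

Let D0's short side be w mm. w · w√2 = 2.25 m² = 2,250,000 mm², so w ≈ 1261.3 mm and w√2 ≈ 1783.8 mm → D0 = 1261 × 1784 mm.
D1: ⌊1784/2⌋ × 1261 = 892 × 1261 mm
D2: ⌊1261/2⌋ × 892 = 630 × 892 mm
D3: ⌊892/2⌋ × 630 = 446 × 630 mm
D4: ⌊630/2⌋ × 446 = 315 × 446 mm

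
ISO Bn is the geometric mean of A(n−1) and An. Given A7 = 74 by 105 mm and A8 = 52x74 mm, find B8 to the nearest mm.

Short side: √(74 · 52) = √3848 ≈ 62.0 → 62 mm
Long side: √(105 · 74) = √7770 ≈ 88.1 → 88 mm

62 × 88 mm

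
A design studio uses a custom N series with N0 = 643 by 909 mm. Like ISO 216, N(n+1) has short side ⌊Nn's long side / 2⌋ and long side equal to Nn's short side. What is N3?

N1: ⌊909/2⌋ × 643 = 454 × 643 mm
N2: ⌊643/2⌋ × 454 = 321 × 454 mm
N3: ⌊454/2⌋ × 321 = 227 × 321 mm

227 × 321 mm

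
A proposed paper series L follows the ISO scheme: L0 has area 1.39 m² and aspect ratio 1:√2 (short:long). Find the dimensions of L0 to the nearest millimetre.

Let the short side be w mm. Then w · w√2 = 1.39 m² = 1,390,000 mm².
w² = 1,390,000/√2, so w ≈ 991.4 mm; long side = w√2 ≈ 1402.1 mm.

991 × 1402 mm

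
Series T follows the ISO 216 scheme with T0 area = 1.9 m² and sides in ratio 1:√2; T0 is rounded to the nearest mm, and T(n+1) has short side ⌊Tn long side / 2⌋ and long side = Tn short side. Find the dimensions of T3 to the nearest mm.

Let T0's short side be w mm. w · w√2 = 1.9 m² = 1,900,000 mm², so w ≈ 1159.1 mm and w√2 ≈ 1639.2 mm → T0 = 1159 × 1639 mm.
T1: ⌊1639/2⌋ × 1159 = 819 × 1159 mm
T2: ⌊1159/2⌋ × 819 = 579 × 819 mm
T3: ⌊819/2⌋ × 579 = 409 × 579 mm

409 × 579 mm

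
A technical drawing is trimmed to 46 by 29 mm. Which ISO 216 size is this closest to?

Aspect ratio 46/29 ≈ 1.586 (ISO target is √2 ≈ 1.414).
In the B-series (B0 = 1000 × 1414 mm): B10 = 31 × 44 mm.
Off by 4 mm total — nearest standard size.

B10 (31 × 44 mm)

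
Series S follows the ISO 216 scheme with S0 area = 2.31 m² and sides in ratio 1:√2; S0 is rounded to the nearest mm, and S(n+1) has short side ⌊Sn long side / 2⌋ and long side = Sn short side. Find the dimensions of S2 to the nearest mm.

Let S0's short side be w mm. w · w√2 = 2.31 m² = 2,310,000 mm², so w ≈ 1278.1 mm and w√2 ≈ 1807.4 mm → S0 = 1278 × 1807 mm.
S1: ⌊1807/2⌋ × 1278 = 903 × 1278 mm
S2: ⌊1278/2⌋ × 903 = 639 × 903 mm

639 × 903 mm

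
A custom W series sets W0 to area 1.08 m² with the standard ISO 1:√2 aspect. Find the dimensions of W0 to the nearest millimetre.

Let the short side be w mm. Then w · w√2 = 1.08 m² = 1,080,000 mm².
w² = 1,080,000/√2, so w ≈ 873.9 mm; long side = w√2 ≈ 1235.9 mm.

874 × 1236 mm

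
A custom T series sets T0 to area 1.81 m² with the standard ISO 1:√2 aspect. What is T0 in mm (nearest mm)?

Let the short side be w mm. Then w · w√2 = 1.81 m² = 1,810,000 mm².
w² = 1,810,000/√2, so w ≈ 1131.3 mm; long side = w√2 ≈ 1599.9 mm.

1131 × 1600 mm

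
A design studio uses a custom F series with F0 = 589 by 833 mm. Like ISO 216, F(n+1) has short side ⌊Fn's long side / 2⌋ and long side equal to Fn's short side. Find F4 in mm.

147 × 208 mm

F1: ⌊833/2⌋ × 589 = 416 × 589 mm
F2: ⌊589/2⌋ × 416 = 294 × 416 mm
F3: ⌊416/2⌋ × 294 = 208 × 294 mm
F4: ⌊294/2⌋ × 208 = 147 × 208 mm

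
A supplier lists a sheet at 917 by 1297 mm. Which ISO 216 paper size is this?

Aspect ratio 1297/917 ≈ 1.414 — close to the ISO √2 ≈ 1.414.
In the C-series (envelope sizes, between A and B): C0 = 917 × 1297 mm.

C0 (917 × 1297 mm)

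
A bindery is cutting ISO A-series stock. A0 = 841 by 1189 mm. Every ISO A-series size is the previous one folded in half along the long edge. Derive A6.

A1: ⌊1189/2⌋ × 841 = 594 × 841 mm
A2: ⌊841/2⌋ × 594 = 420 × 594 mm
A3: ⌊594/2⌋ × 420 = 297 × 420 mm
A4: ⌊420/2⌋ × 297 = 210 × 297 mm
A5: ⌊297/2⌋ × 210 = 148 × 210 mm
A6: ⌊210/2⌋ × 148 = 105 × 148 mm

105 × 148 mm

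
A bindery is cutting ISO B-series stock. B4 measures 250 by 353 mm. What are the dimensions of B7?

88 × 125 mm

B5: ⌊353/2⌋ × 250 = 176 × 250 mm
B6: ⌊250/2⌋ × 176 = 125 × 176 mm
B7: ⌊176/2⌋ × 125 = 88 × 125 mm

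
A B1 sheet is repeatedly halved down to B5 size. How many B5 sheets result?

Each ISO step halves the sheet: 1 × B1 → 2 × B2 → 4 × B3 → 8 × B4 → …
From B1 to B5 is 4 halving steps: 2^4 = 16.

16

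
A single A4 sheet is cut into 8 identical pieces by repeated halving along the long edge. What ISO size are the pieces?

A7

8 = 2^3, so 3 halving steps.
A4 → A5 → … → A7 after 3 steps.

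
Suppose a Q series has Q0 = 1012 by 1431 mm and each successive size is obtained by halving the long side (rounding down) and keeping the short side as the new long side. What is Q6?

Q1: ⌊1431/2⌋ × 1012 = 715 × 1012 mm
Q2: ⌊1012/2⌋ × 715 = 506 × 715 mm
Q3: ⌊715/2⌋ × 506 = 357 × 506 mm
Q4: ⌊506/2⌋ × 357 = 253 × 357 mm
Q5: ⌊357/2⌋ × 253 = 178 × 253 mm
Q6: ⌊253/2⌋ × 178 = 126 × 178 mm

126 × 178 mm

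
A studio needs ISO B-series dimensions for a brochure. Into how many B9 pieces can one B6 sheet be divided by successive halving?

Each ISO step halves the sheet: 1 × B6 → 2 × B7 → 4 × B8 → 8 × B9
From B6 to B9 is 3 halving steps: 2^3 = 8.

8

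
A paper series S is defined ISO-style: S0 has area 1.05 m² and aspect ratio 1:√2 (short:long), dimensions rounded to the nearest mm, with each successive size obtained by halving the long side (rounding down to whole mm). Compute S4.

Let S0's short side be w mm. w · w√2 = 1.05 m² = 1,050,000 mm², so w ≈ 861.7 mm and w√2 ≈ 1218.6 mm → S0 = 862 × 1219 mm.
S1: ⌊1219/2⌋ × 862 = 609 × 862 mm
S2: ⌊862/2⌋ × 609 = 431 × 609 mm
S3: ⌊609/2⌋ × 431 = 304 × 431 mm
S4: ⌊431/2⌋ × 304 = 215 × 304 mm

215 × 304 mm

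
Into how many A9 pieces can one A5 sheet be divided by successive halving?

A5 = 148 × 210 mm; A9 = 37 × 52 mm.
Each halving step doubles the count; 4 steps from A5 to A9.
2^4 = 16.

16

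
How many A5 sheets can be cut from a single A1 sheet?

A1 = 594 × 841 mm; A5 = 148 × 210 mm.
Each halving step doubles the count; 4 steps from A1 to A5.
2^4 = 16.

16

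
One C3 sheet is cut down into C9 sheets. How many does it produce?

64

Each ISO step halves the sheet: 1 × C3 → 2 × C4 → 4 × C5 → 8 × C6 → …
From C3 to C9 is 6 halving steps: 2^6 = 64.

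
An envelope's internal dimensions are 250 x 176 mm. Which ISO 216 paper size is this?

Aspect ratio 250/176 ≈ 1.420 — close to the ISO √2 ≈ 1.414.
In the B-series (B0 = 1000 × 1414 mm): B5 = 176 × 250 mm.

B5 (176 × 250 mm)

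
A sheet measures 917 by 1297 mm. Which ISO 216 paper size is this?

Aspect ratio 1297/917 ≈ 1.414 — close to the ISO √2 ≈ 1.414.
In the C-series (envelope sizes, between A and B): C0 = 917 × 1297 mm.

C0 (917 × 1297 mm)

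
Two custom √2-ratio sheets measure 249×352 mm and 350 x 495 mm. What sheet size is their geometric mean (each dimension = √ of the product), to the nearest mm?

Short side: √(249 · 350) = √87150 ≈ 295.2 → 295 mm
Long side: √(352 · 495) = √174240 ≈ 417.4 → 417 mm

295 × 417 mm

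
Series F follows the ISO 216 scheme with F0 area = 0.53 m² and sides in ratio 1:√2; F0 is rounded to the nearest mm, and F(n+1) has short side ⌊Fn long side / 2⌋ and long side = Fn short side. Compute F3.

216 × 306 mm

Let F0's short side be w mm. w · w√2 = 0.53 m² = 530,000 mm², so w ≈ 612.2 mm and w√2 ≈ 865.8 mm → F0 = 612 × 866 mm.
F1: ⌊866/2⌋ × 612 = 433 × 612 mm
F2: ⌊612/2⌋ × 433 = 306 × 433 mm
F3: ⌊433/2⌋ × 306 = 216 × 306 mm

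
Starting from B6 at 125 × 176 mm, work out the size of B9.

44 × 62 mm

B7: ⌊176/2⌋ × 125 = 88 × 125 mm
B8: ⌊125/2⌋ × 88 = 62 × 88 mm
B9: ⌊88/2⌋ × 62 = 44 × 62 mm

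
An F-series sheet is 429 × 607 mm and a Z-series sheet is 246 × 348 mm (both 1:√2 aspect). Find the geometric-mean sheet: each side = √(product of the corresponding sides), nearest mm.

325 × 460 mm

Short side: √(429 · 246) = √105534 ≈ 324.9 → 325 mm
Long side: √(607 · 348) = √211236 ≈ 459.6 → 460 mm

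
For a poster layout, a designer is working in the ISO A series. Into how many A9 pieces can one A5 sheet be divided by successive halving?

16

Each ISO step halves the sheet: 1 × A5 → 2 × A6 → 4 × A7 → 8 × A8 → …
From A5 to A9 is 4 halving steps: 2^4 = 16.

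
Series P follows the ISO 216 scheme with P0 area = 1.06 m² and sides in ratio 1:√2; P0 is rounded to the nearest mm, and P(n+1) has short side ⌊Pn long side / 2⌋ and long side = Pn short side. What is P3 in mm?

306 × 433 mm

Let P0's short side be w mm. w · w√2 = 1.06 m² = 1,060,000 mm², so w ≈ 865.8 mm and w√2 ≈ 1224.4 mm → P0 = 866 × 1224 mm.
P1: ⌊1224/2⌋ × 866 = 612 × 866 mm
P2: ⌊866/2⌋ × 612 = 433 × 612 mm
P3: ⌊612/2⌋ × 433 = 306 × 433 mm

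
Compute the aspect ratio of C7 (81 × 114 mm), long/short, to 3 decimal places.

1.407

114 / 81 = 1.407
ISO 216 targets √2 ≈ 1.414; the -0.007 deviation is from mm rounding.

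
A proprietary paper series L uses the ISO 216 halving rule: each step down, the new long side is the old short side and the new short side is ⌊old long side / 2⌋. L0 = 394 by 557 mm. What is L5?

69 × 98 mm

L1: ⌊557/2⌋ × 394 = 278 × 394 mm
L2: ⌊394/2⌋ × 278 = 197 × 278 mm
L3: ⌊278/2⌋ × 197 = 139 × 197 mm
L4: ⌊197/2⌋ × 139 = 98 × 139 mm
L5: ⌊139/2⌋ × 98 = 69 × 98 mm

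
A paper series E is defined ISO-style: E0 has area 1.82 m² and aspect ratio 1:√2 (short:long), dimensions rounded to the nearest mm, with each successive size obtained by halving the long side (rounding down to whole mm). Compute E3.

401 × 567 mm

Let E0's short side be w mm. w · w√2 = 1.82 m² = 1,820,000 mm², so w ≈ 1134.4 mm and w√2 ≈ 1604.3 mm → E0 = 1134 × 1604 mm.
E1: ⌊1604/2⌋ × 1134 = 802 × 1134 mm
E2: ⌊1134/2⌋ × 802 = 567 × 802 mm
E3: ⌊802/2⌋ × 567 = 401 × 567 mm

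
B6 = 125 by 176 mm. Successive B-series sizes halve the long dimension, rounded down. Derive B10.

31 × 44 mm

B7: ⌊176/2⌋ × 125 = 88 × 125 mm
B8: ⌊125/2⌋ × 88 = 62 × 88 mm
B9: ⌊88/2⌋ × 62 = 44 × 62 mm
B10: ⌊62/2⌋ × 44 = 31 × 44 mm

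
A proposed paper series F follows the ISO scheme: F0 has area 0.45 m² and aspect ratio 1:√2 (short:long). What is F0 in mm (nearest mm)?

Let the short side be w mm. Then w · w√2 = 0.45 m² = 450,000 mm².
w² = 450,000/√2, so w ≈ 564.1 mm; long side = w√2 ≈ 797.7 mm.

564 × 798 mm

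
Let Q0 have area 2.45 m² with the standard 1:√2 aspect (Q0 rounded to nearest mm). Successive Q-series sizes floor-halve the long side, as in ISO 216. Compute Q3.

Let Q0's short side be w mm. w · w√2 = 2.45 m² = 2,450,000 mm², so w ≈ 1316.2 mm and w√2 ≈ 1861.4 mm → Q0 = 1316 × 1861 mm.
Q1: ⌊1861/2⌋ × 1316 = 930 × 1316 mm
Q2: ⌊1316/2⌋ × 930 = 658 × 930 mm
Q3: ⌊930/2⌋ × 658 = 465 × 658 mm

465 × 658 mm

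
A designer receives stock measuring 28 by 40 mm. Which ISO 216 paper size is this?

Aspect ratio 40/28 ≈ 1.429 — close to the ISO √2 ≈ 1.414.
In the C-series (envelope sizes, between A and B): C10 = 28 × 40 mm.

C10 (28 × 40 mm)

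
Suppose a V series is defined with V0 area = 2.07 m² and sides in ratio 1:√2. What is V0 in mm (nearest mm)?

1210 × 1711 mm

Let the short side be w mm. Then w · w√2 = 2.07 m² = 2,070,000 mm².
w² = 2,070,000/√2, so w ≈ 1209.8 mm; long side = w√2 ≈ 1711.0 mm.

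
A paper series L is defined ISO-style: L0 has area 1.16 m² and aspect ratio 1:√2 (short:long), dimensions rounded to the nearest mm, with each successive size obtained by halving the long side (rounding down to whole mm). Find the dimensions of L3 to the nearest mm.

320 × 453 mm

Let L0's short side be w mm. w · w√2 = 1.16 m² = 1,160,000 mm², so w ≈ 905.7 mm and w√2 ≈ 1280.8 mm → L0 = 906 × 1281 mm.
L1: ⌊1281/2⌋ × 906 = 640 × 906 mm
L2: ⌊906/2⌋ × 640 = 453 × 640 mm
L3: ⌊640/2⌋ × 453 = 320 × 453 mm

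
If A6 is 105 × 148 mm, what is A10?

26 × 37 mm

A7: ⌊148/2⌋ × 105 = 74 × 105 mm
A8: ⌊105/2⌋ × 74 = 52 × 74 mm
A9: ⌊74/2⌋ × 52 = 37 × 52 mm
A10: ⌊52/2⌋ × 37 = 26 × 37 mm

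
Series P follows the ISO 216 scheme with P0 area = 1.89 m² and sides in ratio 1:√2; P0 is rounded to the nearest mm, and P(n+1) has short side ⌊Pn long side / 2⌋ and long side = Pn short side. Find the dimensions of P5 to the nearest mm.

204 × 289 mm

Let P0's short side be w mm. w · w√2 = 1.89 m² = 1,890,000 mm², so w ≈ 1156.0 mm and w√2 ≈ 1634.9 mm → P0 = 1156 × 1635 mm.
P1: ⌊1635/2⌋ × 1156 = 817 × 1156 mm
P2: ⌊1156/2⌋ × 817 = 578 × 817 mm
P3: ⌊817/2⌋ × 578 = 408 × 578 mm
P4: ⌊578/2⌋ × 408 = 289 × 408 mm
P5: ⌊408/2⌋ × 289 = 204 × 289 mm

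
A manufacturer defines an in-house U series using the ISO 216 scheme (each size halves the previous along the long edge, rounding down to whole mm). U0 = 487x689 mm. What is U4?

121 × 172 mm

U1: ⌊689/2⌋ × 487 = 344 × 487 mm
U2: ⌊487/2⌋ × 344 = 243 × 344 mm
U3: ⌊344/2⌋ × 243 = 172 × 243 mm
U4: ⌊243/2⌋ × 172 = 121 × 172 mm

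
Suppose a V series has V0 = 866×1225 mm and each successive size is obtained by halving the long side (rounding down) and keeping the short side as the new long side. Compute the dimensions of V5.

V1: ⌊1225/2⌋ × 866 = 612 × 866 mm
V2: ⌊866/2⌋ × 612 = 433 × 612 mm
V3: ⌊612/2⌋ × 433 = 306 × 433 mm
V4: ⌊433/2⌋ × 306 = 216 × 306 mm
V5: ⌊306/2⌋ × 216 = 153 × 216 mm

153 × 216 mm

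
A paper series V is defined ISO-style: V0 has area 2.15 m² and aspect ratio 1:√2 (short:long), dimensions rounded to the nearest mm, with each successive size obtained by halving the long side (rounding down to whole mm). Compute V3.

436 × 616 mm

Let V0's short side be w mm. w · w√2 = 2.15 m² = 2,150,000 mm², so w ≈ 1233.0 mm and w√2 ≈ 1743.7 mm → V0 = 1233 × 1744 mm.
V1: ⌊1744/2⌋ × 1233 = 872 × 1233 mm
V2: ⌊1233/2⌋ × 872 = 616 × 872 mm
V3: ⌊872/2⌋ × 616 = 436 × 616 mm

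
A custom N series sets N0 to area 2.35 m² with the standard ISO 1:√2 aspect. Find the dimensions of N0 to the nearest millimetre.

Let the short side be w mm. Then w · w√2 = 2.35 m² = 2,350,000 mm².
w² = 2,350,000/√2, so w ≈ 1289.1 mm; long side = w√2 ≈ 1823.0 mm.

1289 × 1823 mm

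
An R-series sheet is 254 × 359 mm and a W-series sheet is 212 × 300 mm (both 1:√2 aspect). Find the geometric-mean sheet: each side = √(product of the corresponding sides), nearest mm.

232 × 328 mm

Short side: √(254 · 212) = √53848 ≈ 232.1 → 232 mm
Long side: √(359 · 300) = √107700 ≈ 328.2 → 328 mm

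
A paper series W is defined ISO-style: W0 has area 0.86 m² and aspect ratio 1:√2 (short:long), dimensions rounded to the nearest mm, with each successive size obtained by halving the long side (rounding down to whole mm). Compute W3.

Let W0's short side be w mm. w · w√2 = 0.86 m² = 860,000 mm², so w ≈ 779.8 mm and w√2 ≈ 1102.8 mm → W0 = 780 × 1103 mm.
W1: ⌊1103/2⌋ × 780 = 551 × 780 mm
W2: ⌊780/2⌋ × 551 = 390 × 551 mm
W3: ⌊551/2⌋ × 390 = 275 × 390 mm

275 × 390 mm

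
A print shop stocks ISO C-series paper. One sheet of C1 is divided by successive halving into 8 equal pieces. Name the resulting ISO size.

8 = 2^3, so 3 halving steps.
C1 → C2 → … → C4 after 3 steps.

C4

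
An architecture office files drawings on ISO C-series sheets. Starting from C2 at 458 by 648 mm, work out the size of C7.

81 × 114 mm

C3: ⌊648/2⌋ × 458 = 324 × 458 mm
C4: ⌊458/2⌋ × 324 = 229 × 324 mm
C5: ⌊324/2⌋ × 229 = 162 × 229 mm
C6: ⌊229/2⌋ × 162 = 114 × 162 mm
C7: ⌊162/2⌋ × 114 = 81 × 114 mm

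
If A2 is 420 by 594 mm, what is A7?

A3: ⌊594/2⌋ × 420 = 297 × 420 mm
A4: ⌊420/2⌋ × 297 = 210 × 297 mm
A5: ⌊297/2⌋ × 210 = 148 × 210 mm
A6: ⌊210/2⌋ × 148 = 105 × 148 mm
A7: ⌊148/2⌋ × 105 = 74 × 105 mm

74 × 105 mm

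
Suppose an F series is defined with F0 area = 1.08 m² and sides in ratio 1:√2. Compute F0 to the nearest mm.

Let the short side be w mm. Then w · w√2 = 1.08 m² = 1,080,000 mm².
w² = 1,080,000/√2, so w ≈ 873.9 mm; long side = w√2 ≈ 1235.9 mm.

874 × 1236 mm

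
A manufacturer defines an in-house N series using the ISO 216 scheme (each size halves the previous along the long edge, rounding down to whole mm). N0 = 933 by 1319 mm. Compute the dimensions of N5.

N1: ⌊1319/2⌋ × 933 = 659 × 933 mm
N2: ⌊933/2⌋ × 659 = 466 × 659 mm
N3: ⌊659/2⌋ × 466 = 329 × 466 mm
N4: ⌊466/2⌋ × 329 = 233 × 329 mm
N5: ⌊329/2⌋ × 233 = 164 × 233 mm

164 × 233 mm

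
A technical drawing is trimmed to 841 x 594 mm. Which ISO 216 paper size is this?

A1 (594 × 841 mm)

Aspect ratio 841/594 ≈ 1.416 — close to the ISO √2 ≈ 1.414.
In the A-series (A0 area = 1 m²): A1 = 594 × 841 mm.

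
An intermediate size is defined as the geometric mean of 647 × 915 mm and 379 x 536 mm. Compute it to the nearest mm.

495 × 700 mm

Short side: √(647 · 379) = √245213 ≈ 495.2 → 495 mm
Long side: √(915 · 536) = √490440 ≈ 700.3 → 700 mm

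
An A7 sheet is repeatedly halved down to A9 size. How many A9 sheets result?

4

Each ISO step halves the sheet: 1 × A7 → 2 × A8 → 4 × A9
From A7 to A9 is 2 halving steps: 2^2 = 4.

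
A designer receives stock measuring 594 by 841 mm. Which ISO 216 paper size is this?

Aspect ratio 841/594 ≈ 1.416 — close to the ISO √2 ≈ 1.414.
In the A-series (A0 area = 1 m²): A1 = 594 × 841 mm.

A1 (594 × 841 mm)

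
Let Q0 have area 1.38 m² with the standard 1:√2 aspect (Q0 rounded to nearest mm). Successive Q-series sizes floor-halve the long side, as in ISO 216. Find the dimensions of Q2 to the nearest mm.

Let Q0's short side be w mm. w · w√2 = 1.38 m² = 1,380,000 mm², so w ≈ 987.8 mm and w√2 ≈ 1397.0 mm → Q0 = 988 × 1397 mm.
Q1: ⌊1397/2⌋ × 988 = 698 × 988 mm
Q2: ⌊988/2⌋ × 698 = 494 × 698 mm

494 × 698 mm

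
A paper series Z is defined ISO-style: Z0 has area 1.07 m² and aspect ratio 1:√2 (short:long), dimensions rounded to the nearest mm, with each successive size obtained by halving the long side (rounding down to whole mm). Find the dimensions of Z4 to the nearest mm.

Let Z0's short side be w mm. w · w√2 = 1.07 m² = 1,070,000 mm², so w ≈ 869.8 mm and w√2 ≈ 1230.1 mm → Z0 = 870 × 1230 mm.
Z1: ⌊1230/2⌋ × 870 = 615 × 870 mm
Z2: ⌊870/2⌋ × 615 = 435 × 615 mm
Z3: ⌊615/2⌋ × 435 = 307 × 435 mm
Z4: ⌊435/2⌋ × 307 = 217 × 307 mm

217 × 307 mm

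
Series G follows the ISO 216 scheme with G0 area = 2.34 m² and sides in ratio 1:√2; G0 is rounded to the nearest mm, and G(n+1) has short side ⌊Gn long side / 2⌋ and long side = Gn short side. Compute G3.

454 × 643 mm

Let G0's short side be w mm. w · w√2 = 2.34 m² = 2,340,000 mm², so w ≈ 1286.3 mm and w√2 ≈ 1819.1 mm → G0 = 1286 × 1819 mm.
G1: ⌊1819/2⌋ × 1286 = 909 × 1286 mm
G2: ⌊1286/2⌋ × 909 = 643 × 909 mm
G3: ⌊909/2⌋ × 643 = 454 × 643 mm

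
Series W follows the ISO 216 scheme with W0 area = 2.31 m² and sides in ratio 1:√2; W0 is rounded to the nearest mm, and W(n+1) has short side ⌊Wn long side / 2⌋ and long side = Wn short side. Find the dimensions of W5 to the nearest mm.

Let W0's short side be w mm. w · w√2 = 2.31 m² = 2,310,000 mm², so w ≈ 1278.1 mm and w√2 ≈ 1807.4 mm → W0 = 1278 × 1807 mm.
W1: ⌊1807/2⌋ × 1278 = 903 × 1278 mm
W2: ⌊1278/2⌋ × 903 = 639 × 903 mm
W3: ⌊903/2⌋ × 639 = 451 × 639 mm
W4: ⌊639/2⌋ × 451 = 319 × 451 mm
W5: ⌊451/2⌋ × 319 = 225 × 319 mm

225 × 319 mm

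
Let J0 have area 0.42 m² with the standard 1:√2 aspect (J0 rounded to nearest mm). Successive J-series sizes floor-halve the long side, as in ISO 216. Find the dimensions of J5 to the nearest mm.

Let J0's short side be w mm. w · w√2 = 0.42 m² = 420,000 mm², so w ≈ 545.0 mm and w√2 ≈ 770.7 mm → J0 = 545 × 771 mm.
J1: ⌊771/2⌋ × 545 = 385 × 545 mm
J2: ⌊545/2⌋ × 385 = 272 × 385 mm
J3: ⌊385/2⌋ × 272 = 192 × 272 mm
J4: ⌊272/2⌋ × 192 = 136 × 192 mm
J5: ⌊192/2⌋ × 136 = 96 × 136 mm

96 × 136 mm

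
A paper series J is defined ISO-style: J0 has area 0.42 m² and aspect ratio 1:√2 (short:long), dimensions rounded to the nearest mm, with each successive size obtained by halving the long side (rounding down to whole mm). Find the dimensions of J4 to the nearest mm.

136 × 192 mm

Let J0's short side be w mm. w · w√2 = 0.42 m² = 420,000 mm², so w ≈ 545.0 mm and w√2 ≈ 770.7 mm → J0 = 545 × 771 mm.
J1: ⌊771/2⌋ × 545 = 385 × 545 mm
J2: ⌊545/2⌋ × 385 = 272 × 385 mm
J3: ⌊385/2⌋ × 272 = 192 × 272 mm
J4: ⌊272/2⌋ × 192 = 136 × 192 mm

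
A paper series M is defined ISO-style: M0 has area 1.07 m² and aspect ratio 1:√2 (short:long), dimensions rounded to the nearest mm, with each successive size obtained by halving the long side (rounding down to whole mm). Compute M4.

Let M0's short side be w mm. w · w√2 = 1.07 m² = 1,070,000 mm², so w ≈ 869.8 mm and w√2 ≈ 1230.1 mm → M0 = 870 × 1230 mm.
M1: ⌊1230/2⌋ × 870 = 615 × 870 mm
M2: ⌊870/2⌋ × 615 = 435 × 615 mm
M3: ⌊615/2⌋ × 435 = 307 × 435 mm
M4: ⌊435/2⌋ × 307 = 217 × 307 mm

217 × 307 mm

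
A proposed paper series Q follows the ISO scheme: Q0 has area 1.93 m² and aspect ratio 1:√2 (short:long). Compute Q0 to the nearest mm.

Let the short side be w mm. Then w · w√2 = 1.93 m² = 1,930,000 mm².
w² = 1,930,000/√2, so w ≈ 1168.2 mm; long side = w√2 ≈ 1652.1 mm.

1168 × 1652 mm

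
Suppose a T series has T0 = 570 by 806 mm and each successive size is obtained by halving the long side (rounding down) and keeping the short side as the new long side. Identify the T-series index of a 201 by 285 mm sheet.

T3

T0: 570 × 806 mm
T1: 403 × 570 mm
T2: 285 × 403 mm
T3: 201 × 285 mm
T4: 142 × 201 mm
→ matches T3.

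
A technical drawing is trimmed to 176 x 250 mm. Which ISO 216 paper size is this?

Aspect ratio 250/176 ≈ 1.420 — close to the ISO √2 ≈ 1.414.
In the B-series (B0 = 1000 × 1414 mm): B5 = 176 × 250 mm.

B5 (176 × 250 mm)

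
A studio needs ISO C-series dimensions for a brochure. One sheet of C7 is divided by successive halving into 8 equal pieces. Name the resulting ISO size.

8 = 2^3, so 3 halving steps.
C7 → C8 → … → C10 after 3 steps.

C10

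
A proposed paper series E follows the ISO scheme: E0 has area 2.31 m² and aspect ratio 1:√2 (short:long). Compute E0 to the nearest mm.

Let the short side be w mm. Then w · w√2 = 2.31 m² = 2,310,000 mm².
w² = 2,310,000/√2, so w ≈ 1278.1 mm; long side = w√2 ≈ 1807.4 mm.

1278 × 1807 mm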